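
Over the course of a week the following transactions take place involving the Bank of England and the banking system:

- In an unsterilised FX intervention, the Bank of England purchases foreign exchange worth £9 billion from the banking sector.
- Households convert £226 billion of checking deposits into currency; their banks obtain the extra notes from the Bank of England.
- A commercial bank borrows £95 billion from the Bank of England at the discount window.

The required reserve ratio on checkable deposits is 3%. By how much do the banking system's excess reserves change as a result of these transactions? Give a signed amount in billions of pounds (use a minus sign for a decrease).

FX purchase £9 billion: reserves +£9B, deposits 0.
Currency withdrawal £226 billion: reserves −£226B, deposits −£226B.
Discount-window loan £95 billion: reserves +£95B, deposits 0.
Totals: Δreserves = −£122B, Δdeposits = −£226B.
Δrequired reserves = 3% × −£226B = −£6.78B.
Δexcess reserves = Δreserves − Δrequired = −£122B − (−£6.78B) = -£115.22 billion.

-£115.22 billion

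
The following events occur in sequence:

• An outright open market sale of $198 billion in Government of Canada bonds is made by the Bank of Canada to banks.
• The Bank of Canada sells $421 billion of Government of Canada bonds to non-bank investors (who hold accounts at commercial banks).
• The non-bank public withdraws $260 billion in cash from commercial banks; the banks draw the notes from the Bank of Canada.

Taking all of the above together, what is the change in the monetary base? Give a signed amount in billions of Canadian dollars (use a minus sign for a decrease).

-$619 billion

Bank of Canada balance sheet:
  Assets:      Securities −$619B
  Liabilities: Bank reserves −$879B, Currency in circulation +$260B
Monetary base = currency + reserves: +$260B + (−$879B) = -$619 billion.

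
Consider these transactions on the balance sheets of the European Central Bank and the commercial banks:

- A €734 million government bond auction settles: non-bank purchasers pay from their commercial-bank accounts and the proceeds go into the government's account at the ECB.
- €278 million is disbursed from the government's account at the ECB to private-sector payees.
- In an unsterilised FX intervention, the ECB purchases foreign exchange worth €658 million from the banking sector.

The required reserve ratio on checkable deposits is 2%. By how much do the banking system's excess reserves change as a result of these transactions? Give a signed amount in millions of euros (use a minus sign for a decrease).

+€211.12 million

Government account inflow €734 million: reserves −€734M, deposits −€734M.
Government spending €278 million: reserves +€278M, deposits +€278M.
FX purchase €658 million: reserves +€658M, deposits 0.
Totals: Δreserves = +€202M, Δdeposits = −€456M.
Δrequired reserves = 2% × −€456M = −€9.12M.
Δexcess reserves = Δreserves − Δrequired = +€202M − (−€9.12M) = +€211.12 million.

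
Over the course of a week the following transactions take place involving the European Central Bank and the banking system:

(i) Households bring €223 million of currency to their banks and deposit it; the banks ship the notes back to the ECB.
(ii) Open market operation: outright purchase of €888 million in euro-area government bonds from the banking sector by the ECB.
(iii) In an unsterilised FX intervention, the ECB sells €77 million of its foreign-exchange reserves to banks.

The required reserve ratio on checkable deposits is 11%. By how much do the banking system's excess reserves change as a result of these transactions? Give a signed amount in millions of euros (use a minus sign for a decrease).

Currency deposit €223 million: reserves +€223M, deposits +€223M.
OMO purchase (from banks) €888 million: reserves +€888M, deposits 0.
FX sale €77 million: reserves −€77M, deposits 0.
Totals: Δreserves = +€1034M, Δdeposits = +€223M.
Δrequired reserves = 11% × +€223M = +€24.53M.
Δexcess reserves = Δreserves − Δrequired = +€1034M − (+€24.53M) = +€1009.47 million.

+€1009.47 million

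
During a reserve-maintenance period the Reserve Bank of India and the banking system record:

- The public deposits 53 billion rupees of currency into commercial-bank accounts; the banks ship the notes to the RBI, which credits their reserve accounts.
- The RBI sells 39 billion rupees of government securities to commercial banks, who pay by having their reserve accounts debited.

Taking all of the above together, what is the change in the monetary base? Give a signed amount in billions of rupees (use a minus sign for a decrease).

RBI balance sheet:
  Assets:      Securities −39B
  Liabilities: Bank reserves +14B, Currency in circulation −53B
Commercial banking system:
  Assets:      Reserves at CB +14B, Securities +39B
  Liabilities: Checkable deposits +53B
Monetary base = currency + reserves: −53B + (+14B) = -39 billion.

-39 billion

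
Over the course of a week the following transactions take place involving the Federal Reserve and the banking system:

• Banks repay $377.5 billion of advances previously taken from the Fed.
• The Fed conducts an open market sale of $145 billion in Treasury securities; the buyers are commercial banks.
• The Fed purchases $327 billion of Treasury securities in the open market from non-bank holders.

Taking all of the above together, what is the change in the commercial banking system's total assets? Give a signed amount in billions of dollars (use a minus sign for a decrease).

Discount-window repayment $377.5 billion: bank balance sheets shrink → −$377.5B.
OMO sale (to banks) $145 billion: just an asset swap on bank balance sheets → 0.
Asset purchase (from non-banks) $327 billion: bank balance sheets expand → +$327B.
Net: −377.5 + 0 + 327 = -$50.5 billion.

-$50.5 billion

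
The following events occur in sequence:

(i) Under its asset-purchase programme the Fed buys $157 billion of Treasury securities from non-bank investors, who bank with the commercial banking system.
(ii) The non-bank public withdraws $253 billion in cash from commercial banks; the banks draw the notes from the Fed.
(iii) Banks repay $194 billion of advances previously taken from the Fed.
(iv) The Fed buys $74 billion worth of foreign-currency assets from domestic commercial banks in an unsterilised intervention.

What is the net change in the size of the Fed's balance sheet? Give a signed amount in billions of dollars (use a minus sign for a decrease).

+$37 billion

Fed balance sheet:
  Assets:      Securities +$157B, Loans to banks −$194B, Foreign assets +$74B
  Liabilities: Bank reserves −$216B, Currency in circulation +$253B
Commercial banking system:
  Assets:      Reserves at CB −$216B, Foreign assets −$74B
  Liabilities: Checkable deposits −$96B, Borrowings from CB −$194B
Change in total Fed assets = +$37 billion.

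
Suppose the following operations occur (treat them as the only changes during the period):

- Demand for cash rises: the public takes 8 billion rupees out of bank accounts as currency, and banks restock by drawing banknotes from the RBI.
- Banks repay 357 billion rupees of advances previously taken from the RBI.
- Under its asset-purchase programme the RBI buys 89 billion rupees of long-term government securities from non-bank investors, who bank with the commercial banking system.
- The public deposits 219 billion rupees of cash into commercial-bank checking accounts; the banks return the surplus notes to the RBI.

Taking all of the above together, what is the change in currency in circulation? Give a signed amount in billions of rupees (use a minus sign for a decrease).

Currency withdrawal 8 billion rupees: notes leave the central bank → +8B.
Discount-window repayment 357 billion rupees: no currency enters or leaves circulation → 0.
Asset purchase (from non-banks) 89 billion rupees: no currency enters or leaves circulation → 0.
Currency deposit 219 billion rupees: notes return to the central bank → −219B.
Net: 8 + 0 + 0 − 219 = -211 billion.

-211 billion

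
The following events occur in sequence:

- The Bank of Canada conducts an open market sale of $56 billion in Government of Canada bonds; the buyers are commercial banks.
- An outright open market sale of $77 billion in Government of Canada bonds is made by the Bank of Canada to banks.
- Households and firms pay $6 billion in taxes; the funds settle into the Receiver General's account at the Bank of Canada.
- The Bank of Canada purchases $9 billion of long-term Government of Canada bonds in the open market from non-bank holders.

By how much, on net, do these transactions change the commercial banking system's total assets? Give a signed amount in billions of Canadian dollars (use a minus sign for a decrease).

+$3 billion

Bank of Canada balance sheet:
  Assets:      Securities −$124B
  Liabilities: Bank reserves −$130B, Government deposits +$6B
Commercial banking system:
  Assets:      Reserves at CB −$130B, Securities +$133B
  Liabilities: Checkable deposits +$3B
Change in total bank assets = +$3 billion.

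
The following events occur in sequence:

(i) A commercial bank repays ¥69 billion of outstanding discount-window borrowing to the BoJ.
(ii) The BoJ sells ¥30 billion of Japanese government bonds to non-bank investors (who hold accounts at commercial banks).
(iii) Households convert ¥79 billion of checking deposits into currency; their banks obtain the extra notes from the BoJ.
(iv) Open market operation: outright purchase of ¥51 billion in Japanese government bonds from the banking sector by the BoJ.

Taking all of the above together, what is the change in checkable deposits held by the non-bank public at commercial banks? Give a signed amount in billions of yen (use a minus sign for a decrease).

-¥109 billion

Discount-window repayment ¥69 billion: the counterparty is a bank, so public deposits are unchanged → 0.
Asset sale (to non-banks) ¥30 billion: non-bank counterparties' bank balances fall → −¥30B.
Currency withdrawal ¥79 billion: non-bank counterparties' bank balances fall → −¥79B.
OMO purchase (from banks) ¥51 billion: the counterparty is a bank, so public deposits are unchanged → 0.
Net: 0 − 30 − 79 + 0 = -¥109 billion.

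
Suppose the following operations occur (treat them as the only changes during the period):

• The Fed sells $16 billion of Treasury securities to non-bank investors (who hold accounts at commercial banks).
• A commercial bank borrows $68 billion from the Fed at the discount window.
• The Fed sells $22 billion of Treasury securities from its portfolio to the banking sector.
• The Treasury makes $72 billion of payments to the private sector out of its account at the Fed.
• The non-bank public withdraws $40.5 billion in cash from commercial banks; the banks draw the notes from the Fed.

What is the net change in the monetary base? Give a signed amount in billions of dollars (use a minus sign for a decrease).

+$102 billion

Fed balance sheet:
  Assets:      Securities −$38B, Loans to banks +$68B
  Liabilities: Bank reserves +$61.5B, Currency in circulation +$40.5B, Government deposits −$72B
Monetary base = currency + reserves: +$40.5B + (+$61.5B) = +$102 billion.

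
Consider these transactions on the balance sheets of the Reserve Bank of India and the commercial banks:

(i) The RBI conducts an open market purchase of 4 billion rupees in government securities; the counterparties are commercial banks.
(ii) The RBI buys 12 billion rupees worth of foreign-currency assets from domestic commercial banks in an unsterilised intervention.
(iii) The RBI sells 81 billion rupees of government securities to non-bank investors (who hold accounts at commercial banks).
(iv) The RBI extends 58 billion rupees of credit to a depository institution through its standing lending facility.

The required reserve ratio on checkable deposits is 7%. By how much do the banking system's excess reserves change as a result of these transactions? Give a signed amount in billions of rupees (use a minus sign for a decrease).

OMO purchase (from banks) 4 billion rupees: reserves +4B, deposits 0.
FX purchase 12 billion rupees: reserves +12B, deposits 0.
Asset sale (to non-banks) 81 billion rupees: reserves −81B, deposits −81B.
Discount-window loan 58 billion rupees: reserves +58B, deposits 0.
Totals: Δreserves = −7B, Δdeposits = −81B.
Δrequired reserves = 7% × −81B = −5.67B.
Δexcess reserves = Δreserves − Δrequired = −7B − (−5.67B) = -1.33 billion.

-1.33 billion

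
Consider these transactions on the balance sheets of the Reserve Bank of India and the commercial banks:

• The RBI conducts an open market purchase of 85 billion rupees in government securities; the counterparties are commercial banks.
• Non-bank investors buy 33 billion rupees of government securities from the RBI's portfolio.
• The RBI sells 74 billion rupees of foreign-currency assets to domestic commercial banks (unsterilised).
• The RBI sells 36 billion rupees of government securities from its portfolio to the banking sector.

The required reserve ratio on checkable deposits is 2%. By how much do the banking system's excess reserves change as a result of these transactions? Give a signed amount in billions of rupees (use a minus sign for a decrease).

OMO purchase (from banks) 85 billion rupees: reserves +85B, deposits 0.
Asset sale (to non-banks) 33 billion rupees: reserves −33B, deposits −33B.
FX sale 74 billion rupees: reserves −74B, deposits 0.
OMO sale (to banks) 36 billion rupees: reserves −36B, deposits 0.
Totals: Δreserves = −58B, Δdeposits = −33B.
Δrequired reserves = 2% × −33B = −0.66B.
Δexcess reserves = Δreserves − Δrequired = −58B − (−0.66B) = -57.34 billion.

-57.34 billion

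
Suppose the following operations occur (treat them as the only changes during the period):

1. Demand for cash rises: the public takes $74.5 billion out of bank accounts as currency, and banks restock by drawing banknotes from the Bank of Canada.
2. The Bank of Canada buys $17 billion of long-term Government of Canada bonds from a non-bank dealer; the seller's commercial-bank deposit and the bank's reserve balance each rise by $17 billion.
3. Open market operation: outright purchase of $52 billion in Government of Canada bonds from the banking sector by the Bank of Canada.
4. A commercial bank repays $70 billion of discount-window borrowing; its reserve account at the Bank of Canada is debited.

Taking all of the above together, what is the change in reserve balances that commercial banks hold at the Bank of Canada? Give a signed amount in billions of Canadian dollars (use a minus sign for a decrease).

Currency withdrawal $74.5 billion: banks swap reserves for currency → −$74.5B.
Asset purchase (from non-banks) $17 billion: the Bank of Canada pays by crediting reserve accounts → +$17B.
OMO purchase (from banks) $52 billion: the Bank of Canada pays by crediting reserve accounts → +$52B.
Discount-window repayment $70 billion: repayment is debited from reserves → −$70B.
Net: −74.5 + 17 + 52 − 70 = -$75.5 billion.

-$75.5 billion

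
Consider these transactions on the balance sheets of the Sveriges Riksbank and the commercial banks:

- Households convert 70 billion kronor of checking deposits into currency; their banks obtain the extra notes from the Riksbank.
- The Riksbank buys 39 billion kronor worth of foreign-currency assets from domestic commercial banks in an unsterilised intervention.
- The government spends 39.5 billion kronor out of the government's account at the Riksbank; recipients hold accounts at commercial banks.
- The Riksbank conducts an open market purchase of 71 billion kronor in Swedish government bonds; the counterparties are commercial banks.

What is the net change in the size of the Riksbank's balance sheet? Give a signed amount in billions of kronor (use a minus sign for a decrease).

Riksbank balance sheet:
  Assets:      Securities +71B, Foreign assets +39B
  Liabilities: Bank reserves +79.5B, Currency in circulation +70B, Government deposits −39.5B
Change in total Riksbank assets = +110 billion.

+110 billion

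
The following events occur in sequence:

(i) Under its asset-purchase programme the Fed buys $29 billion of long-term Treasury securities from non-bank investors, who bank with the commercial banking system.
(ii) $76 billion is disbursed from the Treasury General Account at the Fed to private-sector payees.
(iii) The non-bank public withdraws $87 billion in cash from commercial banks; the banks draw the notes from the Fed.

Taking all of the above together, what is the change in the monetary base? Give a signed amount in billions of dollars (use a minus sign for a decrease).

Fed balance sheet:
  Assets:      Securities +$29B
  Liabilities: Bank reserves +$18B, Currency in circulation +$87B, Government deposits −$76B
Monetary base = currency + reserves: +$87B + (+$18B) = +$105 billion.

+$105 billion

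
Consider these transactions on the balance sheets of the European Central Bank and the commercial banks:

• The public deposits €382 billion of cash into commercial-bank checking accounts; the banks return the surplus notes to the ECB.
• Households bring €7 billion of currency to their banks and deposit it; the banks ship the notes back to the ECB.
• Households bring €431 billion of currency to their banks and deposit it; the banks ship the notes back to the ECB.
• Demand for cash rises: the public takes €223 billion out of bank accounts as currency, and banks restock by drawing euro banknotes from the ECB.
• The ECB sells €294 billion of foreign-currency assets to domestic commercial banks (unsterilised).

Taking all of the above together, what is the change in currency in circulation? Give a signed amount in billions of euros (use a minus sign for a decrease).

ECB balance sheet:
  Assets:      Foreign assets −€294B
  Liabilities: Bank reserves +€303B, Currency in circulation −€597B
Commercial banking system:
  Assets:      Reserves at CB +€303B, Foreign assets +€294B
  Liabilities: Checkable deposits +€597B
So the change in currency in circulation is -€597 billion.

-€597 billion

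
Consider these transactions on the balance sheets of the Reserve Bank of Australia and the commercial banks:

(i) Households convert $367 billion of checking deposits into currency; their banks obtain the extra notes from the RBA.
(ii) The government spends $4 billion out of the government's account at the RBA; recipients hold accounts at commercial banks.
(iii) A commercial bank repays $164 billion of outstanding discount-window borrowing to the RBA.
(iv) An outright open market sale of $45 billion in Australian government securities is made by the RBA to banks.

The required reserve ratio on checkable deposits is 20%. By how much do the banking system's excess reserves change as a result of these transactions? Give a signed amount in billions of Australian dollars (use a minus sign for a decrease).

Currency withdrawal $367 billion: reserves −$367B, deposits −$367B.
Government spending $4 billion: reserves +$4B, deposits +$4B.
Discount-window repayment $164 billion: reserves −$164B, deposits 0.
OMO sale (to banks) $45 billion: reserves −$45B, deposits 0.
Totals: Δreserves = −$572B, Δdeposits = −$363B.
Δrequired reserves = 20% × −$363B = −$72.6B.
Δexcess reserves = Δreserves − Δrequired = −$572B − (−$72.6B) = -$499.4 billion.

-$499.4 billion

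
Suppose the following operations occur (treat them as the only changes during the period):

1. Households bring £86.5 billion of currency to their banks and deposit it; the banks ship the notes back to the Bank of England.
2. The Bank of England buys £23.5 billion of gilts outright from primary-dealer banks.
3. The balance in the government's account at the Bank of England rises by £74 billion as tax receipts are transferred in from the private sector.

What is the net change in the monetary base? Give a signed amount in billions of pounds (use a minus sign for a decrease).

-£50.5 billion

Currency deposit £86.5 billion: just a shift between currency and reserves — both are base money → 0.
OMO purchase (from banks) £23.5 billion: Bank of England balance sheet expands → +£23.5B.
Government account inflow £74 billion: reserves shift to a non-base liability → −£74B.
Net: 0 + 23.5 − 74 = -£50.5 billion.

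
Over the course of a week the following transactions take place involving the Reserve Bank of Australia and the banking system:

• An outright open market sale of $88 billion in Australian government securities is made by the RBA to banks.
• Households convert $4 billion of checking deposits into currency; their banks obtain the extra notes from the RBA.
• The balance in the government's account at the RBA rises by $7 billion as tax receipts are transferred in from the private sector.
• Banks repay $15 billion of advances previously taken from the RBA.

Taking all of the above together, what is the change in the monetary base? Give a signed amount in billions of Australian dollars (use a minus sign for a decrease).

-$110 billion

RBA balance sheet:
  Assets:      Securities −$88B, Loans to banks −$15B
  Liabilities: Bank reserves −$114B, Currency in circulation +$4B, Government deposits +$7B
Monetary base = currency + reserves: +$4B + (−$114B) = -$110 billion.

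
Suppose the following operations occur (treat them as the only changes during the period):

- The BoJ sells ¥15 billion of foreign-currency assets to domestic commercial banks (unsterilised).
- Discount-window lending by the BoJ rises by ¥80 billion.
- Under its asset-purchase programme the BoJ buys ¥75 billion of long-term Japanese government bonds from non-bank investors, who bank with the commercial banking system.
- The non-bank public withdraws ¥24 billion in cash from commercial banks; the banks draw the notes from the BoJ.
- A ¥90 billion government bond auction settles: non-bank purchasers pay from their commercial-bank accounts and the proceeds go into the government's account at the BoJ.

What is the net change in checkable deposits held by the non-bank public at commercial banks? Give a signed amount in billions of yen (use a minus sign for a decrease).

-¥39 billion

FX sale ¥15 billion: the counterparty is a bank, so public deposits are unchanged → 0.
Discount-window loan ¥80 billion: the counterparty is a bank, so public deposits are unchanged → 0.
Asset purchase (from non-banks) ¥75 billion: non-bank counterparties' bank balances rise → +¥75B.
Currency withdrawal ¥24 billion: non-bank counterparties' bank balances fall → −¥24B.
Government account inflow ¥90 billion: non-bank counterparties' bank balances fall → −¥90B.
Net: 0 + 0 + 75 − 24 − 90 = -¥39 billion.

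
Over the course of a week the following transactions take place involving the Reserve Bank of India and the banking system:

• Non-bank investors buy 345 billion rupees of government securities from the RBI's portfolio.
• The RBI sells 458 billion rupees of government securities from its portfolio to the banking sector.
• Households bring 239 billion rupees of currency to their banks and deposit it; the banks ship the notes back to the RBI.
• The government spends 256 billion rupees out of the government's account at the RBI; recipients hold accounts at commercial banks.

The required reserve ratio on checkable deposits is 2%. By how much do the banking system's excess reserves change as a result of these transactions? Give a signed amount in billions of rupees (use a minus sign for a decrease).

-311 billion

Asset sale (to non-banks) 345 billion rupees: reserves −345B, deposits −345B.
OMO sale (to banks) 458 billion rupees: reserves −458B, deposits 0.
Currency deposit 239 billion rupees: reserves +239B, deposits +239B.
Government spending 256 billion rupees: reserves +256B, deposits +256B.
Totals: Δreserves = −308B, Δdeposits = +150B.
Δrequired reserves = 2% × +150B = +3B.
Δexcess reserves = Δreserves − Δrequired = −308B − (+3B) = -311 billion.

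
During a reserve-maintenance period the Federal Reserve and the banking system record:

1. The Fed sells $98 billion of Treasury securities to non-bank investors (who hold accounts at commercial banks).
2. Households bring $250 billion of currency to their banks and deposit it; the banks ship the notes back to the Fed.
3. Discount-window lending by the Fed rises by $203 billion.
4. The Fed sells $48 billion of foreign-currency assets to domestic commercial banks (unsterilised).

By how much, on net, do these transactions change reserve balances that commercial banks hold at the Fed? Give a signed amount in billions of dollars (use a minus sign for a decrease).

+$307 billion

Asset sale (to non-banks) $98 billion: the non-bank buyers' banks settle from reserves → −$98B.
Currency deposit $250 billion: returned notes are swapped for reserve credit → +$250B.
Discount-window loan $203 billion: the loan is credited to the bank's reserve account → +$203B.
FX sale $48 billion: the buying banks pay out of their reserve balances → −$48B.
Net: −98 + 250 + 203 − 48 = +$307 billion.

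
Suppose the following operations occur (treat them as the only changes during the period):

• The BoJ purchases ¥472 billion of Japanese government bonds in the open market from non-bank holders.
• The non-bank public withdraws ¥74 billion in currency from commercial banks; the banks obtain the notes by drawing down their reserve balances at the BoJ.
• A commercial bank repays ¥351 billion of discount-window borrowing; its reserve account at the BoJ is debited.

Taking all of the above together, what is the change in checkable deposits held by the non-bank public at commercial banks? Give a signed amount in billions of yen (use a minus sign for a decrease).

Asset purchase (from non-banks) ¥472 billion: non-bank counterparties' bank balances rise → +¥472B.
Currency withdrawal ¥74 billion: non-bank counterparties' bank balances fall → −¥74B.
Discount-window repayment ¥351 billion: the counterparty is a bank, so public deposits are unchanged → 0.
Net: 472 − 74 + 0 = +¥398 billion.

+¥398 billion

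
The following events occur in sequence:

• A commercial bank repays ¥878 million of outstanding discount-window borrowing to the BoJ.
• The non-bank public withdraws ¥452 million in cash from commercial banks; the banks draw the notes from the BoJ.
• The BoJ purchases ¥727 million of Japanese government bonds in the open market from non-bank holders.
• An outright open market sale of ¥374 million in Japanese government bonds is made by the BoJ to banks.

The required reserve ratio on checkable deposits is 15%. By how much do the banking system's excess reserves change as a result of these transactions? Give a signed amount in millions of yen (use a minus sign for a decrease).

-¥1018.25 million

Discount-window repayment ¥878 million: reserves −¥878M, deposits 0.
Currency withdrawal ¥452 million: reserves −¥452M, deposits −¥452M.
Asset purchase (from non-banks) ¥727 million: reserves +¥727M, deposits +¥727M.
OMO sale (to banks) ¥374 million: reserves −¥374M, deposits 0.
Totals: Δreserves = −¥977M, Δdeposits = +¥275M.
Δrequired reserves = 15% × +¥275M = +¥41.25M.
Δexcess reserves = Δreserves − Δrequired = −¥977M − (+¥41.25M) = -¥1018.25 million.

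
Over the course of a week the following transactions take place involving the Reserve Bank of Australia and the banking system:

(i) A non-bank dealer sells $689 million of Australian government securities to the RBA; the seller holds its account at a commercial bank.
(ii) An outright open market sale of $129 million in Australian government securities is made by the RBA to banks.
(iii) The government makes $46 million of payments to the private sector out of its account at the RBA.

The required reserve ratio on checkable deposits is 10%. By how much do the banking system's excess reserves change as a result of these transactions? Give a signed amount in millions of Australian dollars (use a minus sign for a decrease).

Asset purchase (from non-banks) $689 million: reserves +$689M, deposits +$689M.
OMO sale (to banks) $129 million: reserves −$129M, deposits 0.
Government spending $46 million: reserves +$46M, deposits +$46M.
Totals: Δreserves = +$606M, Δdeposits = +$735M.
Δrequired reserves = 10% × +$735M = +$73.5M.
Δexcess reserves = Δreserves − Δrequired = +$606M − (+$73.5M) = +$532.5 million.

+$532.5 million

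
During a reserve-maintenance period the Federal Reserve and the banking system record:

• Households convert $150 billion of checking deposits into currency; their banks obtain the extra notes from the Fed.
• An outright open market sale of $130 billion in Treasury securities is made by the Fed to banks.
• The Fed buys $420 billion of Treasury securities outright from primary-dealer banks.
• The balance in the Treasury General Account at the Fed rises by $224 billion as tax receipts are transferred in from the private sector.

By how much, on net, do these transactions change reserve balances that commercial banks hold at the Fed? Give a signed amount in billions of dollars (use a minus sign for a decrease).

Fed balance sheet:
  Assets:      Securities +$290B
  Liabilities: Bank reserves −$84B, Currency in circulation +$150B, Government deposits +$224B
Commercial banking system:
  Assets:      Reserves at CB −$84B, Securities −$290B
  Liabilities: Checkable deposits −$374B
So the change in reserve balances that commercial banks hold at the Fed is -$84 billion.

-$84 billion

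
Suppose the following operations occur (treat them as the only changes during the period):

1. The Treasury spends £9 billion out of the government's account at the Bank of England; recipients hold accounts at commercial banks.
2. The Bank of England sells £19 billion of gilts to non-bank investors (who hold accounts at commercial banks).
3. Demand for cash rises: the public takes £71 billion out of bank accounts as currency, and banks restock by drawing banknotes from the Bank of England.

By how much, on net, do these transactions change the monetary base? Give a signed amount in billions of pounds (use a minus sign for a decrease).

Bank of England balance sheet:
  Assets:      Securities −£19B
  Liabilities: Bank reserves −£81B, Currency in circulation +£71B, Government deposits −£9B
Monetary base = currency + reserves: +£71B + (−£81B) = -£10 billion.

-£10 billion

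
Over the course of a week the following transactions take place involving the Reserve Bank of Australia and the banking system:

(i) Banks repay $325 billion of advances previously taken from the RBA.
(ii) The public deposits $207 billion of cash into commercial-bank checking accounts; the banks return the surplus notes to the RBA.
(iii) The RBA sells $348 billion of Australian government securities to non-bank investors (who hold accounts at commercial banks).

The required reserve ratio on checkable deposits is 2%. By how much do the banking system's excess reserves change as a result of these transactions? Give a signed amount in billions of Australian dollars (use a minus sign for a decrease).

-$463.18 billion

Discount-window repayment $325 billion: reserves −$325B, deposits 0.
Currency deposit $207 billion: reserves +$207B, deposits +$207B.
Asset sale (to non-banks) $348 billion: reserves −$348B, deposits −$348B.
Totals: Δreserves = −$466B, Δdeposits = −$141B.
Δrequired reserves = 2% × −$141B = −$2.82B.
Δexcess reserves = Δreserves − Δrequired = −$466B − (−$2.82B) = -$463.18 billion.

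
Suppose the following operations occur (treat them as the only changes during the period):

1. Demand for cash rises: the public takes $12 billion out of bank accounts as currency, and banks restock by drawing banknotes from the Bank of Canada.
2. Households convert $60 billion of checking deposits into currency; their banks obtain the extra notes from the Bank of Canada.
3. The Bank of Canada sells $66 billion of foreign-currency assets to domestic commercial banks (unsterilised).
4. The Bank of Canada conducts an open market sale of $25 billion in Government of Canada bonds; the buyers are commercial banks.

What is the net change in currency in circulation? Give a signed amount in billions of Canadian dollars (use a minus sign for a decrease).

+$72 billion

Currency withdrawal $12 billion: notes leave the central bank → +$12B.
Currency withdrawal $60 billion: notes leave the central bank → +$60B.
FX sale $66 billion: no currency enters or leaves circulation → 0.
OMO sale (to banks) $25 billion: no currency enters or leaves circulation → 0.
Net: 12 + 60 + 0 + 0 = +$72 billion.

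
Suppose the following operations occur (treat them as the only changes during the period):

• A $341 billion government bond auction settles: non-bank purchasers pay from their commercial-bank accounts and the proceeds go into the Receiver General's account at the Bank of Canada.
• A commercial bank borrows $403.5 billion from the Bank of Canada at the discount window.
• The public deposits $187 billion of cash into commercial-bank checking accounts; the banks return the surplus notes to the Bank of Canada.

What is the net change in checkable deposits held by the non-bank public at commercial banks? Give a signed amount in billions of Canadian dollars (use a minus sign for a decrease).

-$154 billion

Government account inflow $341 billion: non-bank counterparties' bank balances fall → −$341B.
Discount-window loan $403.5 billion: the counterparty is a bank, so public deposits are unchanged → 0.
Currency deposit $187 billion: non-bank counterparties' bank balances rise → +$187B.
Net: −341 + 0 + 187 = -$154 billion.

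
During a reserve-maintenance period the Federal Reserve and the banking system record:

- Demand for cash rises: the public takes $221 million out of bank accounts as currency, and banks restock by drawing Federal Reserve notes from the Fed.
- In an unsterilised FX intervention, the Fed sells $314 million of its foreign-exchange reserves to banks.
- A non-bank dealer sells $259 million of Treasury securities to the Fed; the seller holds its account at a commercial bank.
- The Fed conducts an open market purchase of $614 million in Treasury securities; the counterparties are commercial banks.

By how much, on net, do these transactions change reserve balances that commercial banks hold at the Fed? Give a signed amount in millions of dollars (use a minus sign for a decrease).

Currency withdrawal $221 million: banks swap reserves for currency → −$221M.
FX sale $314 million: the buying banks pay out of their reserve balances → −$314M.
Asset purchase (from non-banks) $259 million: the Fed pays by crediting reserve accounts → +$259M.
OMO purchase (from banks) $614 million: the Fed pays by crediting reserve accounts → +$614M.
Net: −221 − 314 + 259 + 614 = +$338 million.

+$338 million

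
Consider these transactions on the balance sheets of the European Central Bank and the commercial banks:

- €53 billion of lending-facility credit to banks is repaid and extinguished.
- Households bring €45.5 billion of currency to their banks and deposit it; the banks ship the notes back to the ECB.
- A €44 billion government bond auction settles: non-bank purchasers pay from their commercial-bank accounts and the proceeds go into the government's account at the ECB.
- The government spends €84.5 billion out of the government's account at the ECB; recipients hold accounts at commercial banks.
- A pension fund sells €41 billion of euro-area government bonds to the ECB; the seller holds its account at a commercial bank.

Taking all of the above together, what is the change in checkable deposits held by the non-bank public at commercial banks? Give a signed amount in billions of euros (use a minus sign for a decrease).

Discount-window repayment €53 billion: the counterparty is a bank, so public deposits are unchanged → 0.
Currency deposit €45.5 billion: non-bank counterparties' bank balances rise → +€45.5B.
Government account inflow €44 billion: non-bank counterparties' bank balances fall → −€44B.
Government spending €84.5 billion: non-bank counterparties' bank balances rise → +€84.5B.
Asset purchase (from non-banks) €41 billion: non-bank counterparties' bank balances rise → +€41B.
Net: 0 + 45.5 − 44 + 84.5 + 41 = +€127 billion.

+€127 billion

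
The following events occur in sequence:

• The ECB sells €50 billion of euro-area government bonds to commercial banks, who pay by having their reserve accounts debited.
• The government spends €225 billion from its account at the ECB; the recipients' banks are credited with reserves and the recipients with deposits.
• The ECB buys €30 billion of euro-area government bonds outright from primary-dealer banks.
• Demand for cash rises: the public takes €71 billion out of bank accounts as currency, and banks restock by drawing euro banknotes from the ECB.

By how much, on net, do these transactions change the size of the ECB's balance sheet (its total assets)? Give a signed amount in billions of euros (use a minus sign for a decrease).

OMO sale (to banks) €50 billion: an ECB asset is shed → −€50B.
Government spending €225 billion: only the composition of liabilities changes → 0.
OMO purchase (from banks) €30 billion: an ECB asset is acquired → +€30B.
Currency withdrawal €71 billion: only the composition of liabilities changes → 0.
Net: −50 + 0 + 30 + 0 = -€20 billion.

-€20 billion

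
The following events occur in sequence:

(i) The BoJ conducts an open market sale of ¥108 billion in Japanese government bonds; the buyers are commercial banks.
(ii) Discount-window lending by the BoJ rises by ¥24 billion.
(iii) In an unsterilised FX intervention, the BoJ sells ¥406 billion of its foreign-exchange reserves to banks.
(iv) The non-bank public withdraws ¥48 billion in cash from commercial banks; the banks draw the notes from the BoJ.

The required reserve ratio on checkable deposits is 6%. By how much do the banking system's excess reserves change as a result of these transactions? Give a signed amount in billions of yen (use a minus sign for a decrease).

OMO sale (to banks) ¥108 billion: reserves −¥108B, deposits 0.
Discount-window loan ¥24 billion: reserves +¥24B, deposits 0.
FX sale ¥406 billion: reserves −¥406B, deposits 0.
Currency withdrawal ¥48 billion: reserves −¥48B, deposits −¥48B.
Totals: Δreserves = −¥538B, Δdeposits = −¥48B.
Δrequired reserves = 6% × −¥48B = −¥2.88B.
Δexcess reserves = Δreserves − Δrequired = −¥538B − (−¥2.88B) = -¥535.12 billion.

-¥535.12 billion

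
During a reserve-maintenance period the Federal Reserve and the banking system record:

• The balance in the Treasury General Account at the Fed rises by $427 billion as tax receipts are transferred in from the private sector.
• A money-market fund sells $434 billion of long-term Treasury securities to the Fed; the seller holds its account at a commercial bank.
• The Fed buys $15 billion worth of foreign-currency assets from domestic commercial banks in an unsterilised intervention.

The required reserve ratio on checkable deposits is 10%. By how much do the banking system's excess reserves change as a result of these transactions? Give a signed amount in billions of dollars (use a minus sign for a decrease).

Government account inflow $427 billion: reserves −$427B, deposits −$427B.
Asset purchase (from non-banks) $434 billion: reserves +$434B, deposits +$434B.
FX purchase $15 billion: reserves +$15B, deposits 0.
Totals: Δreserves = +$22B, Δdeposits = +$7B.
Δrequired reserves = 10% × +$7B = +$0.7B.
Δexcess reserves = Δreserves − Δrequired = +$22B − (+$0.7B) = +$21.3 billion.

+$21.3 billion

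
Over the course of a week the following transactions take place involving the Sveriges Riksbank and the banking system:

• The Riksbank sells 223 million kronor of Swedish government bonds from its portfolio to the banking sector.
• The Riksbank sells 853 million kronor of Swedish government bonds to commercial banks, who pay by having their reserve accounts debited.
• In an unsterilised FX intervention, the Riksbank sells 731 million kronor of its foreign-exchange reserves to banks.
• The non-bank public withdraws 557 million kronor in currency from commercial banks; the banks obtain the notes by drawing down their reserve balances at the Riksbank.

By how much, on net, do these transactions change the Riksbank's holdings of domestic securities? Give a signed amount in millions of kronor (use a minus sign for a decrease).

OMO sale (to banks) 223 million kronor: securities removed from the Riksbank's portfolio → −223M.
OMO sale (to banks) 853 million kronor: securities removed from the Riksbank's portfolio → −853M.
FX sale 731 million kronor: the Riksbank's securities portfolio is untouched → 0.
Currency withdrawal 557 million kronor: the Riksbank's securities portfolio is untouched → 0.
Net: −223 − 853 + 0 + 0 = -1076 million.

-1076 million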